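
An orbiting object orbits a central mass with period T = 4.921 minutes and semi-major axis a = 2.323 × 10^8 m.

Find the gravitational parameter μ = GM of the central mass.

Convert to SI: T = 4.921 minutes = 295.26 s.
GM = 4π² · a³ / T².
GM = 4π² · (2.323e+08)³ / (295.26)² m³/s² ≈ 5.677e+21 m³/s² = 5.677 × 10^21 m³/s².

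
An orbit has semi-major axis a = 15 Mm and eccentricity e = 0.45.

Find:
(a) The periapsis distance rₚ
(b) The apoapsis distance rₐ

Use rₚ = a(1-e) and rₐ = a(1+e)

Convert to SI: a = 15 Mm = 1.5e+07 m.
(a) rₚ = a(1 − e) = 1.5e+07 · (1 − 0.45) = 1.5e+07 · 0.55 ≈ 8.25e+06 m = 8.25 Mm.
(b) rₐ = a(1 + e) = 1.5e+07 · (1 + 0.45) = 1.5e+07 · 1.45 ≈ 2.175e+07 m = 21.75 Mm.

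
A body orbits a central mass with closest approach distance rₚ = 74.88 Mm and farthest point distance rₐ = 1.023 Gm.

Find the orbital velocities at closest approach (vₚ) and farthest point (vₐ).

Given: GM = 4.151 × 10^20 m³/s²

Convert to SI: rₚ = 74.88 Mm = 7.488e+07 m; rₐ = 1.023 Gm = 1.023e+09 m.
Use the vis-viva equation v² = GM(2/r − 1/a) with a = (rₚ + rₐ)/2 = (7.488e+07 + 1.023e+09)/2 = 5.4894e+08 m.
vₚ = √(GM · (2/rₚ − 1/a)) = √(4.151e+20 · (2/7.488e+07 − 1/5.4894e+08)) m/s ≈ 3.214e+06 m/s = 3214 km/s.
vₐ = √(GM · (2/rₐ − 1/a)) = √(4.151e+20 · (2/1.023e+09 − 1/5.4894e+08)) m/s ≈ 2.353e+05 m/s = 235.3 km/s.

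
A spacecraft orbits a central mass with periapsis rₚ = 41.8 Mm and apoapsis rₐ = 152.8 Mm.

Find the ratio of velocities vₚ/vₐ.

Convert to SI: rₚ = 41.8 Mm = 4.18e+07 m; rₐ = 152.8 Mm = 1.528e+08 m.
Conservation of angular momentum gives rₚvₚ = rₐvₐ, so vₚ/vₐ = rₐ/rₚ.
vₚ/vₐ = 1.528e+08 / 4.18e+07 ≈ 3.656.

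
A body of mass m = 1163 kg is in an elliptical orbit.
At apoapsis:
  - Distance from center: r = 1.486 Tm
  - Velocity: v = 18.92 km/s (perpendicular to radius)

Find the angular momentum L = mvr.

Convert to SI: r = 1.486 Tm = 1.486e+12 m; v = 18.92 km/s = 18920 m/s.
Since v is perpendicular to r, L = m · v · r.
L = 1163 · 18920 · 1.486e+12 kg·m²/s ≈ 3.27e+19 kg·m²/s.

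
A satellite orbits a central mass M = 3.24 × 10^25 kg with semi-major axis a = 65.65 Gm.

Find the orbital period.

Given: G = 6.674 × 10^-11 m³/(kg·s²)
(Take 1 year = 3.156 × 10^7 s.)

Convert to SI: a = 65.65 Gm = 6.565e+10 m.
GM = G · M = 6.674e-11 · 3.24e+25 = 2.16238e+15 m³/s².
Kepler's third law: T = 2π √(a³ / GM).
Substituting a = 6.565e+10 m and GM = 2.16238e+15 m³/s²:
T = 2π √((6.565e+10)³ / 2.16238e+15) s
T ≈ 2.273e+09 s = 72.02 years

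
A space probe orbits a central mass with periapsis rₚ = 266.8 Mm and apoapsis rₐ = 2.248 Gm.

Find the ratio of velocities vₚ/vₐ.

Convert to SI: rₚ = 266.8 Mm = 2.668e+08 m; rₐ = 2.248 Gm = 2.248e+09 m.
Conservation of angular momentum gives rₚvₚ = rₐvₐ, so vₚ/vₐ = rₐ/rₚ.
vₚ/vₐ = 2.248e+09 / 2.668e+08 ≈ 8.426.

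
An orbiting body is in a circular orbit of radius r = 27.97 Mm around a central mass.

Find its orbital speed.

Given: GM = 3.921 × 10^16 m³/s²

Convert to SI: r = 27.97 Mm = 2.797e+07 m.
For a circular orbit, gravity supplies the centripetal force, so v = √(GM / r).
v = √(3.921e+16 / 2.797e+07) m/s ≈ 3.744e+04 m/s = 37.44 km/s.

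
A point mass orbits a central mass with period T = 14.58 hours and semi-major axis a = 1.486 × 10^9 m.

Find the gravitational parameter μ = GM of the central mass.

Convert to SI: T = 14.58 hours = 52488 s.
GM = 4π² · a³ / T².
GM = 4π² · (1.486e+09)³ / (52488)² m³/s² ≈ 4.702e+19 m³/s² = 4.702 × 10^19 m³/s².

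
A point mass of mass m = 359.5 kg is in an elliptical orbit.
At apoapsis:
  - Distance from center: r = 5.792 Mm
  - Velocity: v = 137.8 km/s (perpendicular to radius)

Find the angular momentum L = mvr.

Convert to SI: r = 5.792 Mm = 5.792e+06 m; v = 137.8 km/s = 137800 m/s.
Since v is perpendicular to r, L = m · v · r.
L = 359.5 · 137800 · 5.792e+06 kg·m²/s ≈ 2.869e+14 kg·m²/s.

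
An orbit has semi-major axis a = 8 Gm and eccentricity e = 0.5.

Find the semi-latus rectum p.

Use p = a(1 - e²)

Convert to SI: a = 8 Gm = 8e+09 m.
p = a (1 − e²).
p = 8e+09 · (1 − (0.5)²) = 8e+09 · 0.75 ≈ 6e+09 m = 6 Gm.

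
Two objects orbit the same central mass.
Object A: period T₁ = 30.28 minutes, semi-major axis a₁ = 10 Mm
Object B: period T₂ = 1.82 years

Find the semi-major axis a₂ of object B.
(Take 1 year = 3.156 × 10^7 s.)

Convert to SI: T₁ = 30.28 minutes = 1816.8 s; a₁ = 10 Mm = 1e+07 m; T₂ = 1.82 years = 5.74392e+07 s.
Kepler's third law: (T₁/T₂)² = (a₁/a₂)³ ⇒ a₂ = a₁ · (T₂/T₁)^(2/3).
T₂/T₁ = 5.74392e+07 / 1816.8 = 31615.6.
a₂ = 1e+07 · (31615.6)^(2/3) m ≈ 9.998e+09 m = 9.998 Gm.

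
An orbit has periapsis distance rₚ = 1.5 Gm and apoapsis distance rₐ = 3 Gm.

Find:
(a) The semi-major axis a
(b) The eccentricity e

Convert to SI: rₚ = 1.5 Gm = 1.5e+09 m; rₐ = 3 Gm = 3e+09 m.
(a) a = (rₚ + rₐ) / 2 = (1.5e+09 + 3e+09) / 2 ≈ 2.25e+09 m = 2.25 Gm.
(b) e = (rₐ − rₚ) / (rₐ + rₚ) = (3e+09 − 1.5e+09) / (3e+09 + 1.5e+09) ≈ 0.3333.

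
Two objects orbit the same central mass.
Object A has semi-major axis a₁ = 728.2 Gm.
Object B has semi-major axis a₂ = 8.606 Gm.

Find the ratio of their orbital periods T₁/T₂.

Convert to SI: a₁ = 728.2 Gm = 7.282e+11 m; a₂ = 8.606 Gm = 8.606e+09 m.
From Kepler's third law, (T₁/T₂)² = (a₁/a₂)³, so T₁/T₂ = (a₁/a₂)^(3/2).
a₁/a₂ = 7.282e+11 / 8.606e+09 = 84.6154.
T₁/T₂ = (84.6154)^(3/2) ≈ 778.3.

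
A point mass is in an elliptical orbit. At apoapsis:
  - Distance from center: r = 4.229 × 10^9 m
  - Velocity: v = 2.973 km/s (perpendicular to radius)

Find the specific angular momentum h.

Convert to SI: v = 2.973 km/s = 2973 m/s.
With v perpendicular to r, h = r · v.
h = 4.229e+09 · 2973 m²/s ≈ 1.257e+13 m²/s.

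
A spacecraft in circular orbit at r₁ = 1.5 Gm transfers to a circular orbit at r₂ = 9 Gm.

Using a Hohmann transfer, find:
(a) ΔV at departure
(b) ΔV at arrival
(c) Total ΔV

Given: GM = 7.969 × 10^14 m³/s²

Convert to SI: r₁ = 1.5 Gm = 1.5e+09 m; r₂ = 9 Gm = 9e+09 m.
Transfer semi-major axis: a_t = (r₁ + r₂)/2 = (1.5e+09 + 9e+09)/2 = 5.25e+09 m.
Circular speeds: v₁ = √(GM/r₁) = 728.88 m/s, v₂ = √(GM/r₂) = 297.564 m/s.
Transfer speeds (vis-viva v² = GM(2/r − 1/a_t)): v₁ᵗ = 954.328 m/s, v₂ᵗ = 159.055 m/s.
(a) ΔV₁ = |v₁ᵗ − v₁| ≈ 225.4 m/s = 225.4 m/s.
(b) ΔV₂ = |v₂ − v₂ᵗ| ≈ 138.5 m/s = 138.5 m/s.
(c) ΔV_total = ΔV₁ + ΔV₂ ≈ 364 m/s = 364 m/s.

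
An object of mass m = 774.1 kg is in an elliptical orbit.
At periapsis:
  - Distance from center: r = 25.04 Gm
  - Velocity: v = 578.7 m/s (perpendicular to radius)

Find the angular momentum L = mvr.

Convert to SI: r = 25.04 Gm = 2.504e+10 m.
Since v is perpendicular to r, L = m · v · r.
L = 774.1 · 578.7 · 2.504e+10 kg·m²/s ≈ 1.122e+16 kg·m²/s.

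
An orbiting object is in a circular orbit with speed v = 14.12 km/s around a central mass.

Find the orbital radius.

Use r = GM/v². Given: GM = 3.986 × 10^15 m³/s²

Convert to SI: v = 14.12 km/s = 14120 m/s.
For a circular orbit, v² = GM / r, so r = GM / v².
r = 3.986e+15 / (14120)² m ≈ 1.999e+07 m = 19.99 Mm.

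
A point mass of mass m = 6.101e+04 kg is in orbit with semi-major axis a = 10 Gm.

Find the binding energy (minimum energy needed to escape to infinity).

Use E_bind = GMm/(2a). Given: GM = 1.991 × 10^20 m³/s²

Convert to SI: a = 10 Gm = 1e+10 m.
Total orbital energy is E = −GMm/(2a); binding energy is E_bind = −E = GMm/(2a).
E_bind = 1.991e+20 · 6.101e+04 / (2 · 1e+10) J ≈ 6.074e+14 J = 607.4 TJ.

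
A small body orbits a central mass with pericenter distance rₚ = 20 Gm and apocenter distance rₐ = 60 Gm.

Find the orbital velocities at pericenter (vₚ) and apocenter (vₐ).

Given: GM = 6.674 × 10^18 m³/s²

Convert to SI: rₚ = 20 Gm = 2e+10 m; rₐ = 60 Gm = 6e+10 m.
Use the vis-viva equation v² = GM(2/r − 1/a) with a = (rₚ + rₐ)/2 = (2e+10 + 6e+10)/2 = 4e+10 m.
vₚ = √(GM · (2/rₚ − 1/a)) = √(6.674e+18 · (2/2e+10 − 1/4e+10)) m/s ≈ 2.237e+04 m/s = 22.37 km/s.
vₐ = √(GM · (2/rₐ − 1/a)) = √(6.674e+18 · (2/6e+10 − 1/4e+10)) m/s ≈ 7458 m/s = 7.458 km/s.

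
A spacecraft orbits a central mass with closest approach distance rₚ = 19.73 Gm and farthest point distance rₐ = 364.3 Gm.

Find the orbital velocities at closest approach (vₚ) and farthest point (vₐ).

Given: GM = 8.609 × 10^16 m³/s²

Convert to SI: rₚ = 19.73 Gm = 1.973e+10 m; rₐ = 364.3 Gm = 3.643e+11 m.
Use the vis-viva equation v² = GM(2/r − 1/a) with a = (rₚ + rₐ)/2 = (1.973e+10 + 3.643e+11)/2 = 1.92015e+11 m.
vₚ = √(GM · (2/rₚ − 1/a)) = √(8.609e+16 · (2/1.973e+10 − 1/1.92015e+11)) m/s ≈ 2877 m/s = 2.877 km/s.
vₐ = √(GM · (2/rₐ − 1/a)) = √(8.609e+16 · (2/3.643e+11 − 1/1.92015e+11)) m/s ≈ 155.8 m/s = 155.8 m/s.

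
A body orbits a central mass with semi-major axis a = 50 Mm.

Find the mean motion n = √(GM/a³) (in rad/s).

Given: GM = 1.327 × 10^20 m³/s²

Convert to SI: a = 50 Mm = 5e+07 m.
n = √(GM / a³).
n = √(1.327e+20 / (5e+07)³) rad/s ≈ 0.03258 rad/s.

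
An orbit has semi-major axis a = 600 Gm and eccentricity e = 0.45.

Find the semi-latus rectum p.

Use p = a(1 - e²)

Convert to SI: a = 600 Gm = 6e+11 m.
p = a (1 − e²).
p = 6e+11 · (1 − (0.45)²) = 6e+11 · 0.7975 ≈ 4.785e+11 m = 478.5 Gm.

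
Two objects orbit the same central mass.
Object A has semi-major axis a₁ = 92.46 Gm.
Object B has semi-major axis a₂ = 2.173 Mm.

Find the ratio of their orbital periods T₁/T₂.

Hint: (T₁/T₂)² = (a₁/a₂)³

Convert to SI: a₁ = 92.46 Gm = 9.246e+10 m; a₂ = 2.173 Mm = 2.173e+06 m.
From Kepler's third law, (T₁/T₂)² = (a₁/a₂)³, so T₁/T₂ = (a₁/a₂)^(3/2).
a₁/a₂ = 9.246e+10 / 2.173e+06 = 42549.5.
T₁/T₂ = (42549.5)^(3/2) ≈ 8.777e+06.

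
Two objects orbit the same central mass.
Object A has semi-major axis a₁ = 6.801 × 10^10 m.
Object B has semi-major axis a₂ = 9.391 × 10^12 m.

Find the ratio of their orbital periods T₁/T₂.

From Kepler's third law, (T₁/T₂)² = (a₁/a₂)³, so T₁/T₂ = (a₁/a₂)^(3/2).
a₁/a₂ = 6.801e+10 / 9.391e+12 = 0.00724204.
T₁/T₂ = (0.00724204)^(3/2) ≈ 0.0006163.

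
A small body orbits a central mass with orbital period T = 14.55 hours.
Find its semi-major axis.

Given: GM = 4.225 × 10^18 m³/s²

Convert to SI: T = 14.55 hours = 52380 s.
Invert Kepler's third law: a = (GM · T² / (4π²))^(1/3).
Substituting T = 52380 s and GM = 4.225e+18 m³/s²:
a = (4.225e+18 · (52380)² / (4π²))^(1/3) m
a ≈ 6.647e+08 m = 6.647 × 10^8 m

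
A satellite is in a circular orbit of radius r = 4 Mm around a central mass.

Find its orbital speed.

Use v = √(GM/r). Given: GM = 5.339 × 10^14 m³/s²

Convert to SI: r = 4 Mm = 4e+06 m.
For a circular orbit, gravity supplies the centripetal force, so v = √(GM / r).
v = √(5.339e+14 / 4e+06) m/s ≈ 1.155e+04 m/s = 11.55 km/s.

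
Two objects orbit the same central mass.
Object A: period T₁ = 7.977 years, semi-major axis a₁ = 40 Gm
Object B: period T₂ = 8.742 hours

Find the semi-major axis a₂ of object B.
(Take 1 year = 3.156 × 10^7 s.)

Convert to SI: T₁ = 7.977 years = 2.51754e+08 s; a₁ = 40 Gm = 4e+10 m; T₂ = 8.742 hours = 31471.2 s.
Kepler's third law: (T₁/T₂)² = (a₁/a₂)³ ⇒ a₂ = a₁ · (T₂/T₁)^(2/3).
T₂/T₁ = 31471.2 / 2.51754e+08 = 0.000125008.
a₂ = 4e+10 · (0.000125008)^(2/3) m ≈ 1e+08 m = 100 Mm.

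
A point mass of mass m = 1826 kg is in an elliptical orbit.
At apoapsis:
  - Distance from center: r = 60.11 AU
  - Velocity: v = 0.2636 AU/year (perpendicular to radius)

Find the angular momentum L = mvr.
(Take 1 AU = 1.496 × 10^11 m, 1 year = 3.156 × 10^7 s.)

Convert to SI: r = 60.11 AU = 8.99246e+12 m; v = 0.2636 AU/year = 1249.51 m/s.
Since v is perpendicular to r, L = m · v · r.
L = 1826 · 1249.51 · 8.99246e+12 kg·m²/s ≈ 2.052e+19 kg·m²/s.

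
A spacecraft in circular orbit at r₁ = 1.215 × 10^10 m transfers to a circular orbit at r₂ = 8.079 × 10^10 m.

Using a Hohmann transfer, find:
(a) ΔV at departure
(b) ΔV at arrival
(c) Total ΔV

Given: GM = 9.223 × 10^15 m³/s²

Transfer semi-major axis: a_t = (r₁ + r₂)/2 = (1.215e+10 + 8.079e+10)/2 = 4.647e+10 m.
Circular speeds: v₁ = √(GM/r₁) = 871.26 m/s, v₂ = √(GM/r₂) = 337.876 m/s.
Transfer speeds (vis-viva v² = GM(2/r − 1/a_t)): v₁ᵗ = 1148.79 m/s, v₂ᵗ = 172.766 m/s.
(a) ΔV₁ = |v₁ᵗ − v₁| ≈ 277.5 m/s = 277.5 m/s.
(b) ΔV₂ = |v₂ − v₂ᵗ| ≈ 165.1 m/s = 165.1 m/s.
(c) ΔV_total = ΔV₁ + ΔV₂ ≈ 442.6 m/s = 442.6 m/s.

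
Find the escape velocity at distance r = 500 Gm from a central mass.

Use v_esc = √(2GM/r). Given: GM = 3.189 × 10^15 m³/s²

Convert to SI: r = 500 Gm = 5e+11 m.
Escape velocity comes from setting total energy to zero: ½v² − GM/r = 0 ⇒ v_esc = √(2GM / r).
v_esc = √(2 · 3.189e+15 / 5e+11) m/s ≈ 112.9 m/s = 112.9 m/s.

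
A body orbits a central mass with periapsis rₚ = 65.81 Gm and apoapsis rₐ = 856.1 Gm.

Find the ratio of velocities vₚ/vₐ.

Convert to SI: rₚ = 65.81 Gm = 6.581e+10 m; rₐ = 856.1 Gm = 8.561e+11 m.
Conservation of angular momentum gives rₚvₚ = rₐvₐ, so vₚ/vₐ = rₐ/rₚ.
vₚ/vₐ = 8.561e+11 / 6.581e+10 ≈ 13.01.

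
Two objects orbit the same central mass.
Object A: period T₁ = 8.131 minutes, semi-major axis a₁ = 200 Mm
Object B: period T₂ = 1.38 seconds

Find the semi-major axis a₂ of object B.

Convert to SI: T₁ = 8.131 minutes = 487.86 s; a₁ = 200 Mm = 2e+08 m.
Kepler's third law: (T₁/T₂)² = (a₁/a₂)³ ⇒ a₂ = a₁ · (T₂/T₁)^(2/3).
T₂/T₁ = 1.38 / 487.86 = 0.00282868.
a₂ = 2e+08 · (0.00282868)^(2/3) m ≈ 4e+06 m = 4 Mm.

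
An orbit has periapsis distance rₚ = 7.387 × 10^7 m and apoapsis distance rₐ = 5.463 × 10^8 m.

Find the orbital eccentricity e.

e = (rₐ − rₚ) / (rₐ + rₚ).
e = (5.463e+08 − 7.387e+07) / (5.463e+08 + 7.387e+07) = 4.7243e+08 / 6.2017e+08 ≈ 0.7618.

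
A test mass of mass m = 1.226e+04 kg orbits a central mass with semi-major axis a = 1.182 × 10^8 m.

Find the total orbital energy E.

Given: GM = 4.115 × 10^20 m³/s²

E = −GMm / (2a).
E = −4.115e+20 · 1.226e+04 / (2 · 1.182e+08) J ≈ -2.134e+16 J = -21.34 PJ.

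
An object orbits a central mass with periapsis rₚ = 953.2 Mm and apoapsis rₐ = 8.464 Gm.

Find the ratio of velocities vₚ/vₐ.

Convert to SI: rₚ = 953.2 Mm = 9.532e+08 m; rₐ = 8.464 Gm = 8.464e+09 m.
Conservation of angular momentum gives rₚvₚ = rₐvₐ, so vₚ/vₐ = rₐ/rₚ.
vₚ/vₐ = 8.464e+09 / 9.532e+08 ≈ 8.88.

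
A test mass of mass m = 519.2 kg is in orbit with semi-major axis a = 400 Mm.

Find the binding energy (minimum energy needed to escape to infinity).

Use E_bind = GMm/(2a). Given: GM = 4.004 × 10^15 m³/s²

Convert to SI: a = 400 Mm = 4e+08 m.
Total orbital energy is E = −GMm/(2a); binding energy is E_bind = −E = GMm/(2a).
E_bind = 4.004e+15 · 519.2 / (2 · 4e+08) J ≈ 2.599e+09 J = 2.599 GJ.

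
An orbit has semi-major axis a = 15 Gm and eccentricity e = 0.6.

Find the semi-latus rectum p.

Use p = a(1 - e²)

Convert to SI: a = 15 Gm = 1.5e+10 m.
p = a (1 − e²).
p = 1.5e+10 · (1 − (0.6)²) = 1.5e+10 · 0.64 ≈ 9.6e+09 m = 9.6 Gm.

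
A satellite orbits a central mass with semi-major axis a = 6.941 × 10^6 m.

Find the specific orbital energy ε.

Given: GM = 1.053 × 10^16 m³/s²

ε = −GM / (2a).
ε = −1.053e+16 / (2 · 6.941e+06) J/kg ≈ -7.585e+08 J/kg = -758.5 MJ/kg.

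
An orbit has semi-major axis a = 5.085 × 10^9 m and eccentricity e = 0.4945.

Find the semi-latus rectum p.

p = a (1 − e²).
p = 5.085e+09 · (1 − (0.4945)²) = 5.085e+09 · 0.75547 ≈ 3.842e+09 m = 3.842 × 10^9 m.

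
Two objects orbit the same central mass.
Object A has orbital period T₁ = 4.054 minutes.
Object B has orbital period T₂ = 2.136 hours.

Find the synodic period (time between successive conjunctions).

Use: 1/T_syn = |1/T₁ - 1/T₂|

Convert to SI: T₁ = 4.054 minutes = 243.24 s; T₂ = 2.136 hours = 7689.6 s.
T_syn = |T₁ · T₂ / (T₁ − T₂)|.
T_syn = |243.24 · 7689.6 / (243.24 − 7689.6)| s ≈ 251.2 s = 4.186 minutes.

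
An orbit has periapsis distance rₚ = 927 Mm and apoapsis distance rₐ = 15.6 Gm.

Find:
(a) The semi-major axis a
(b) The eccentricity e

Convert to SI: rₚ = 927 Mm = 9.27e+08 m; rₐ = 15.6 Gm = 1.56e+10 m.
(a) a = (rₚ + rₐ) / 2 = (9.27e+08 + 1.56e+10) / 2 ≈ 8.264e+09 m = 8.264 Gm.
(b) e = (rₐ − rₚ) / (rₐ + rₚ) = (1.56e+10 − 9.27e+08) / (1.56e+10 + 9.27e+08) ≈ 0.8878.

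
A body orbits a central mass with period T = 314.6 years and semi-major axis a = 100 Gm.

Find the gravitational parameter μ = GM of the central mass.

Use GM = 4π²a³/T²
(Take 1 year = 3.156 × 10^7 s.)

Convert to SI: T = 314.6 years = 9.92878e+09 s; a = 100 Gm = 1e+11 m.
GM = 4π² · a³ / T².
GM = 4π² · (1e+11)³ / (9.92878e+09)² m³/s² ≈ 4.005e+14 m³/s² = 4.005 × 10^14 m³/s².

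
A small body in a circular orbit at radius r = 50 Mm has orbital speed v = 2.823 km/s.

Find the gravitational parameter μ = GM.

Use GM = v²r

Convert to SI: r = 50 Mm = 5e+07 m; v = 2.823 km/s = 2823 m/s.
For a circular orbit v² = GM/r, so GM = v² · r.
GM = (2823)² · 5e+07 m³/s² ≈ 3.985e+14 m³/s² = 3.985 × 10^14 m³/s².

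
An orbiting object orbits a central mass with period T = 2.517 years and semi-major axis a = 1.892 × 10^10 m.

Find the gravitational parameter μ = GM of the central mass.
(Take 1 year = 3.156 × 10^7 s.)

Convert to SI: T = 2.517 years = 7.94365e+07 s.
GM = 4π² · a³ / T².
GM = 4π² · (1.892e+10)³ / (7.94365e+07)² m³/s² ≈ 4.237e+16 m³/s² = 4.237 × 10^16 m³/s².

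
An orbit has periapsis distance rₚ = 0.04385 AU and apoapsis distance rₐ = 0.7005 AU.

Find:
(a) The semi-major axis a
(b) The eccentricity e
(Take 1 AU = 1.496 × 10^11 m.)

Convert to SI: rₚ = 0.04385 AU = 6.55996e+09 m; rₐ = 0.7005 AU = 1.04795e+11 m.
(a) a = (rₚ + rₐ) / 2 = (6.55996e+09 + 1.04795e+11) / 2 ≈ 5.568e+10 m = 0.3722 AU.
(b) e = (rₐ − rₚ) / (rₐ + rₚ) = (1.04795e+11 − 6.55996e+09) / (1.04795e+11 + 6.55996e+09) ≈ 0.8822.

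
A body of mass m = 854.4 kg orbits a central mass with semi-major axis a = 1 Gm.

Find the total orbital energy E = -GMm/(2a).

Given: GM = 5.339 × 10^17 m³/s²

Convert to SI: a = 1 Gm = 1e+09 m.
E = −GMm / (2a).
E = −5.339e+17 · 854.4 / (2 · 1e+09) J ≈ -2.281e+11 J = -228.1 GJ.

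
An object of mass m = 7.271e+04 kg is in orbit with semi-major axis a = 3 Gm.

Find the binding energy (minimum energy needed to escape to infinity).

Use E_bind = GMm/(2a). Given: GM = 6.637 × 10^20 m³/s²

Convert to SI: a = 3 Gm = 3e+09 m.
Total orbital energy is E = −GMm/(2a); binding energy is E_bind = −E = GMm/(2a).
E_bind = 6.637e+20 · 7.271e+04 / (2 · 3e+09) J ≈ 8.043e+15 J = 8.043 PJ.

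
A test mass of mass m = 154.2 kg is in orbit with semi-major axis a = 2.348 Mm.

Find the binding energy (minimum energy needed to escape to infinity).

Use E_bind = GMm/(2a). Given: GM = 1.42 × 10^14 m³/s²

Convert to SI: a = 2.348 Mm = 2.348e+06 m.
Total orbital energy is E = −GMm/(2a); binding energy is E_bind = −E = GMm/(2a).
E_bind = 1.42e+14 · 154.2 / (2 · 2.348e+06) J ≈ 4.663e+09 J = 4.663 GJ.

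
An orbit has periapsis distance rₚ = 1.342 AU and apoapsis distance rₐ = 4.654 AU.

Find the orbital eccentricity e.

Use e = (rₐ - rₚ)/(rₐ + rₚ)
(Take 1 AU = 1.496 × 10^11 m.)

Convert to SI: rₚ = 1.342 AU = 2.00763e+11 m; rₐ = 4.654 AU = 6.96238e+11 m.
e = (rₐ − rₚ) / (rₐ + rₚ).
e = (6.96238e+11 − 2.00763e+11) / (6.96238e+11 + 2.00763e+11) = 4.95475e+11 / 8.97002e+11 ≈ 0.5524.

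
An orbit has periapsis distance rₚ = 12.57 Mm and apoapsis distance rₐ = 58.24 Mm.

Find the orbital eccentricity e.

Convert to SI: rₚ = 12.57 Mm = 1.257e+07 m; rₐ = 58.24 Mm = 5.824e+07 m.
e = (rₐ − rₚ) / (rₐ + rₚ).
e = (5.824e+07 − 1.257e+07) / (5.824e+07 + 1.257e+07) = 4.567e+07 / 7.081e+07 ≈ 0.645.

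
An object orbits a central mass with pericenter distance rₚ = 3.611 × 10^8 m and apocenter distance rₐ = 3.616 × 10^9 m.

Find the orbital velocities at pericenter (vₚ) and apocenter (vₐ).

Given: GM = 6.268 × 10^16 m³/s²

Use the vis-viva equation v² = GM(2/r − 1/a) with a = (rₚ + rₐ)/2 = (3.611e+08 + 3.616e+09)/2 = 1.98855e+09 m.
vₚ = √(GM · (2/rₚ − 1/a)) = √(6.268e+16 · (2/3.611e+08 − 1/1.98855e+09)) m/s ≈ 1.777e+04 m/s = 17.77 km/s.
vₐ = √(GM · (2/rₐ − 1/a)) = √(6.268e+16 · (2/3.616e+09 − 1/1.98855e+09)) m/s ≈ 1774 m/s = 1.774 km/s.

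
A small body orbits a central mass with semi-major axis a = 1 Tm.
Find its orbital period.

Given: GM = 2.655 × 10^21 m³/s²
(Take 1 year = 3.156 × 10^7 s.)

Convert to SI: a = 1 Tm = 1e+12 m.
Kepler's third law: T = 2π √(a³ / GM).
Substituting a = 1e+12 m and GM = 2.655e+21 m³/s²:
T = 2π √((1e+12)³ / 2.655e+21) s
T ≈ 1.219e+08 s = 3.864 years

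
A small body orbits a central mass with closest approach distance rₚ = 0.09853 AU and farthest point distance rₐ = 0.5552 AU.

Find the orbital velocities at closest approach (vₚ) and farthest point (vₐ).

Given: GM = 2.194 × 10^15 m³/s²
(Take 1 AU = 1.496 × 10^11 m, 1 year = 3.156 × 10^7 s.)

Convert to SI: rₚ = 0.09853 AU = 1.47401e+10 m; rₐ = 0.5552 AU = 8.30579e+10 m.
Use the vis-viva equation v² = GM(2/r − 1/a) with a = (rₚ + rₐ)/2 = (1.47401e+10 + 8.30579e+10)/2 = 4.8899e+10 m.
vₚ = √(GM · (2/rₚ − 1/a)) = √(2.194e+15 · (2/1.47401e+10 − 1/4.8899e+10)) m/s ≈ 502.8 m/s = 0.1061 AU/year.
vₐ = √(GM · (2/rₐ − 1/a)) = √(2.194e+15 · (2/8.30579e+10 − 1/4.8899e+10)) m/s ≈ 89.23 m/s = 0.01882 AU/year.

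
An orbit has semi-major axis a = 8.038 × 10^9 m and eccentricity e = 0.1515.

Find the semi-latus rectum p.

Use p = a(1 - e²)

p = a (1 − e²).
p = 8.038e+09 · (1 − (0.1515)²) = 8.038e+09 · 0.977048 ≈ 7.854e+09 m = 7.854 × 10^9 m.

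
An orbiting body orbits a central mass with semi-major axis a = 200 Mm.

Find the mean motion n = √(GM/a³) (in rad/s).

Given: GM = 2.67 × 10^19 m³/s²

Convert to SI: a = 200 Mm = 2e+08 m.
n = √(GM / a³).
n = √(2.67e+19 / (2e+08)³) rad/s ≈ 0.001827 rad/s.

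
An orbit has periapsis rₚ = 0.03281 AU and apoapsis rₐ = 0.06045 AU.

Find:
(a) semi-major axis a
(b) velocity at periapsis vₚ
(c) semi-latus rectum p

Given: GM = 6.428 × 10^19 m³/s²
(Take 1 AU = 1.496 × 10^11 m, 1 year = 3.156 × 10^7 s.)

Convert to SI: rₚ = 0.03281 AU = 4.90838e+09 m; rₐ = 0.06045 AU = 9.04332e+09 m.
(a) a = (rₚ + rₐ)/2 = (4.90838e+09 + 9.04332e+09)/2 ≈ 6.976e+09 m
(b) With a = (rₚ + rₐ)/2 = 6.97585e+09 m, vₚ = √(GM (2/rₚ − 1/a)) = √(6.428e+19 · (2/4.90838e+09 − 1/6.97585e+09)) m/s ≈ 1.303e+05 m/s
(c) From a = (rₚ + rₐ)/2 = 6.97585e+09 m and e = (rₐ − rₚ)/(rₐ + rₚ) = 0.296376, p = a(1 − e²) = 6.97585e+09 · (1 − (0.296376)²) ≈ 6.363e+09 m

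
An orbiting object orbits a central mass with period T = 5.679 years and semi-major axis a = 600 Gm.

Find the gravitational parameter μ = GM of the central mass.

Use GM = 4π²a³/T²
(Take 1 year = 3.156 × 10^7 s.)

Convert to SI: T = 5.679 years = 1.79229e+08 s; a = 600 Gm = 6e+11 m.
GM = 4π² · a³ / T².
GM = 4π² · (6e+11)³ / (1.79229e+08)² m³/s² ≈ 2.655e+20 m³/s² = 2.655 × 10^20 m³/s².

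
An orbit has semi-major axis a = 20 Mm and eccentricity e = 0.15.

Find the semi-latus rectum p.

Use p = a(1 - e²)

Convert to SI: a = 20 Mm = 2e+07 m.
p = a (1 − e²).
p = 2e+07 · (1 − (0.15)²) = 2e+07 · 0.9775 ≈ 1.955e+07 m = 19.55 Mm.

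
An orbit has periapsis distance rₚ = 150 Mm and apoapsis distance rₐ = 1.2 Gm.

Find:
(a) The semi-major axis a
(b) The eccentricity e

Convert to SI: rₚ = 150 Mm = 1.5e+08 m; rₐ = 1.2 Gm = 1.2e+09 m.
(a) a = (rₚ + rₐ) / 2 = (1.5e+08 + 1.2e+09) / 2 ≈ 6.75e+08 m = 675 Mm.
(b) e = (rₐ − rₚ) / (rₐ + rₚ) = (1.2e+09 − 1.5e+08) / (1.2e+09 + 1.5e+08) ≈ 0.7778.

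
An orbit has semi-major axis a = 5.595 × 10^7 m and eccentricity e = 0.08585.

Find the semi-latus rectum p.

p = a (1 − e²).
p = 5.595e+07 · (1 − (0.08585)²) = 5.595e+07 · 0.99263 ≈ 5.554e+07 m = 5.554 × 10^7 m.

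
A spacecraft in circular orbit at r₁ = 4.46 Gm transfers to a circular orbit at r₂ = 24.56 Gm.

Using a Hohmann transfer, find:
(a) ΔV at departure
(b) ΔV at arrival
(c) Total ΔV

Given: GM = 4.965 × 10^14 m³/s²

Convert to SI: r₁ = 4.46 Gm = 4.46e+09 m; r₂ = 24.56 Gm = 2.456e+10 m.
Transfer semi-major axis: a_t = (r₁ + r₂)/2 = (4.46e+09 + 2.456e+10)/2 = 1.451e+10 m.
Circular speeds: v₁ = √(GM/r₁) = 333.651 m/s, v₂ = √(GM/r₂) = 142.182 m/s.
Transfer speeds (vis-viva v² = GM(2/r − 1/a_t)): v₁ᵗ = 434.083 m/s, v₂ᵗ = 78.8278 m/s.
(a) ΔV₁ = |v₁ᵗ − v₁| ≈ 100.4 m/s = 100.4 m/s.
(b) ΔV₂ = |v₂ − v₂ᵗ| ≈ 63.35 m/s = 63.35 m/s.
(c) ΔV_total = ΔV₁ + ΔV₂ ≈ 163.8 m/s = 163.8 m/s.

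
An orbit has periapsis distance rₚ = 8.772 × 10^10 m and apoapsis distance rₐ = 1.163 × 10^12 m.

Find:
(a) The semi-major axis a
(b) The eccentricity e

(a) a = (rₚ + rₐ) / 2 = (8.772e+10 + 1.163e+12) / 2 ≈ 6.254e+11 m = 6.254 × 10^11 m.
(b) e = (rₐ − rₚ) / (rₐ + rₚ) = (1.163e+12 − 8.772e+10) / (1.163e+12 + 8.772e+10) ≈ 0.8597.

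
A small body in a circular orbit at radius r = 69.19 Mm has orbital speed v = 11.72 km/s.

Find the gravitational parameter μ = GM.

Convert to SI: r = 69.19 Mm = 6.919e+07 m; v = 11.72 km/s = 11720 m/s.
For a circular orbit v² = GM/r, so GM = v² · r.
GM = (11720)² · 6.919e+07 m³/s² ≈ 9.504e+15 m³/s² = 9.504 × 10^15 m³/s².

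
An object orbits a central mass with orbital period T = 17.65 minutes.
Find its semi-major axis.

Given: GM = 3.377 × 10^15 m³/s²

Convert to SI: T = 17.65 minutes = 1059 s.
Invert Kepler's third law: a = (GM · T² / (4π²))^(1/3).
Substituting T = 1059 s and GM = 3.377e+15 m³/s²:
a = (3.377e+15 · (1059)² / (4π²))^(1/3) m
a ≈ 4.578e+06 m = 4.578 Mm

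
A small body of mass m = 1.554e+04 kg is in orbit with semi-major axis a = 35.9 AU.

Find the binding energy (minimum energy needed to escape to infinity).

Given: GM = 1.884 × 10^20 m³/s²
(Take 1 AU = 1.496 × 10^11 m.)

Convert to SI: a = 35.9 AU = 5.37064e+12 m.
Total orbital energy is E = −GMm/(2a); binding energy is E_bind = −E = GMm/(2a).
E_bind = 1.884e+20 · 1.554e+04 / (2 · 5.37064e+12) J ≈ 2.726e+11 J = 272.6 GJ.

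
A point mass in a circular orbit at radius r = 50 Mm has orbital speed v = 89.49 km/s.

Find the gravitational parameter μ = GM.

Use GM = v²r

Convert to SI: r = 50 Mm = 5e+07 m; v = 89.49 km/s = 89490 m/s.
For a circular orbit v² = GM/r, so GM = v² · r.
GM = (89490)² · 5e+07 m³/s² ≈ 4.004e+17 m³/s² = 4.004 × 10^17 m³/s².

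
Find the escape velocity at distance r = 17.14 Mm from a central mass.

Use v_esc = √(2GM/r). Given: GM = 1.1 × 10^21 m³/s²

Convert to SI: r = 17.14 Mm = 1.714e+07 m.
Escape velocity comes from setting total energy to zero: ½v² − GM/r = 0 ⇒ v_esc = √(2GM / r).
v_esc = √(2 · 1.1e+21 / 1.714e+07) m/s ≈ 1.133e+07 m/s = 1.133e+04 km/s.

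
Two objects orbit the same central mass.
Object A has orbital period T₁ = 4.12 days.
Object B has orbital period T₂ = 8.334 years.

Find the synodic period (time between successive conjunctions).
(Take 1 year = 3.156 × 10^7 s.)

Convert to SI: T₁ = 4.12 days = 355968 s; T₂ = 8.334 years = 2.63021e+08 s.
T_syn = |T₁ · T₂ / (T₁ − T₂)|.
T_syn = |355968 · 2.63021e+08 / (355968 − 2.63021e+08)| s ≈ 3.565e+05 s = 4.126 days.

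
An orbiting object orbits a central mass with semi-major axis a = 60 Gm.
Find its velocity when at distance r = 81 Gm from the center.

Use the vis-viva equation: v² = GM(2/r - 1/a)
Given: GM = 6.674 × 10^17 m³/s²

Convert to SI: a = 60 Gm = 6e+10 m; r = 81 Gm = 8.1e+10 m.
Vis-viva: v = √(GM · (2/r − 1/a)).
2/r − 1/a = 2/8.1e+10 − 1/6e+10 = 8.02469e-12 m⁻¹.
v = √(6.674e+17 · 8.02469e-12) m/s ≈ 2314 m/s = 2.314 km/s.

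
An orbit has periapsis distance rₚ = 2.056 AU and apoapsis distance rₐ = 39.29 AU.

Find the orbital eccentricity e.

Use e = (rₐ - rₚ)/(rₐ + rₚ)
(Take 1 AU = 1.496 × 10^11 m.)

Convert to SI: rₚ = 2.056 AU = 3.07578e+11 m; rₐ = 39.29 AU = 5.87778e+12 m.
e = (rₐ − rₚ) / (rₐ + rₚ).
e = (5.87778e+12 − 3.07578e+11) / (5.87778e+12 + 3.07578e+11) = 5.57021e+12 / 6.18536e+12 ≈ 0.9005.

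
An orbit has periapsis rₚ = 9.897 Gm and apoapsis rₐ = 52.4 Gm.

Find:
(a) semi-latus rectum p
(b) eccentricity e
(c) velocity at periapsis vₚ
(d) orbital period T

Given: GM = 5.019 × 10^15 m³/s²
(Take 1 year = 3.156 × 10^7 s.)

Convert to SI: rₚ = 9.897 Gm = 9.897e+09 m; rₐ = 52.4 Gm = 5.24e+10 m.
(a) From a = (rₚ + rₐ)/2 = 3.11485e+10 m and e = (rₐ − rₚ)/(rₐ + rₚ) = 0.682264, p = a(1 − e²) = 3.11485e+10 · (1 − (0.682264)²) ≈ 1.665e+10 m
(b) e = (rₐ − rₚ)/(rₐ + rₚ) = (5.24e+10 − 9.897e+09)/(5.24e+10 + 9.897e+09) ≈ 0.6823
(c) With a = (rₚ + rₐ)/2 = 3.11485e+10 m, vₚ = √(GM (2/rₚ − 1/a)) = √(5.019e+15 · (2/9.897e+09 − 1/3.11485e+10)) m/s ≈ 923.6 m/s
(d) With a = (rₚ + rₐ)/2 = 3.11485e+10 m, T = 2π √(a³/GM) = 2π √((3.11485e+10)³/5.019e+15) s ≈ 4.876e+08 s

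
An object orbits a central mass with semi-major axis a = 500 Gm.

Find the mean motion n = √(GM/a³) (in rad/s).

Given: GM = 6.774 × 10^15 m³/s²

Convert to SI: a = 500 Gm = 5e+11 m.
n = √(GM / a³).
n = √(6.774e+15 / (5e+11)³) rad/s ≈ 2.328e-10 rad/s.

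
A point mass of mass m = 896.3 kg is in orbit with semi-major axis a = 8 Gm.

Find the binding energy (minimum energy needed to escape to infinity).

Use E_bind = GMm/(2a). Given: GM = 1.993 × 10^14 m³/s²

Convert to SI: a = 8 Gm = 8e+09 m.
Total orbital energy is E = −GMm/(2a); binding energy is E_bind = −E = GMm/(2a).
E_bind = 1.993e+14 · 896.3 / (2 · 8e+09) J ≈ 1.116e+07 J = 11.16 MJ.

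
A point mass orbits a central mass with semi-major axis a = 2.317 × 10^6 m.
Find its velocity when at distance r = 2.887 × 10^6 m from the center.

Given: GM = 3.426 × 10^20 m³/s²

Vis-viva: v = √(GM · (2/r − 1/a)).
2/r − 1/a = 2/2.887e+06 − 1/2.317e+06 = 2.61168e-07 m⁻¹.
v = √(3.426e+20 · 2.61168e-07) m/s ≈ 9.459e+06 m/s = 9459 km/s.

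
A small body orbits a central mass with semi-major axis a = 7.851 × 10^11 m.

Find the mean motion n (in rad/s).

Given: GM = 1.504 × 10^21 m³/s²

n = √(GM / a³).
n = √(1.504e+21 / (7.851e+11)³) rad/s ≈ 5.575e-08 rad/s.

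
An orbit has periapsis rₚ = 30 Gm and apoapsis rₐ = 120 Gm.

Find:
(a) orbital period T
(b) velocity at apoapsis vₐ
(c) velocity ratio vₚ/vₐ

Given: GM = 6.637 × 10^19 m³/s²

Convert to SI: rₚ = 30 Gm = 3e+10 m; rₐ = 120 Gm = 1.2e+11 m.
(a) With a = (rₚ + rₐ)/2 = 7.5e+10 m, T = 2π √(a³/GM) = 2π √((7.5e+10)³/6.637e+19) s ≈ 1.584e+07 s
(b) With a = (rₚ + rₐ)/2 = 7.5e+10 m, vₐ = √(GM (2/rₐ − 1/a)) = √(6.637e+19 · (2/1.2e+11 − 1/7.5e+10)) m/s ≈ 1.487e+04 m/s
(c) Conservation of angular momentum (rₚvₚ = rₐvₐ) gives vₚ/vₐ = rₐ/rₚ = 1.2e+11/3e+10 ≈ 4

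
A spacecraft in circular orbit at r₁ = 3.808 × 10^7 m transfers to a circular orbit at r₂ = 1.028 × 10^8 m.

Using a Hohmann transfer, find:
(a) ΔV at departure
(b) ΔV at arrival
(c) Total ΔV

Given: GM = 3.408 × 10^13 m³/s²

Transfer semi-major axis: a_t = (r₁ + r₂)/2 = (3.808e+07 + 1.028e+08)/2 = 7.044e+07 m.
Circular speeds: v₁ = √(GM/r₁) = 946.022 m/s, v₂ = √(GM/r₂) = 575.776 m/s.
Transfer speeds (vis-viva v² = GM(2/r − 1/a_t)): v₁ᵗ = 1142.85 m/s, v₂ᵗ = 423.343 m/s.
(a) ΔV₁ = |v₁ᵗ − v₁| ≈ 196.8 m/s = 196.8 m/s.
(b) ΔV₂ = |v₂ − v₂ᵗ| ≈ 152.4 m/s = 152.4 m/s.
(c) ΔV_total = ΔV₁ + ΔV₂ ≈ 349.3 m/s = 349.3 m/s.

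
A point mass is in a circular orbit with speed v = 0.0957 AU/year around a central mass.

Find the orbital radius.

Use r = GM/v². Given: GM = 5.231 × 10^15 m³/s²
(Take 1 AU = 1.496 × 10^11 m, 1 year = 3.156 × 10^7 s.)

Convert to SI: v = 0.0957 AU/year = 453.635 m/s.
For a circular orbit, v² = GM / r, so r = GM / v².
r = 5.231e+15 / (453.635)² m ≈ 2.542e+10 m = 0.1699 AU.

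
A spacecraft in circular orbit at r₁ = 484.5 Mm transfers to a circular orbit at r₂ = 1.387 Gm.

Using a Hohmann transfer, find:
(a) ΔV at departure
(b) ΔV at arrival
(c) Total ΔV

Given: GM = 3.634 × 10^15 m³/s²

Convert to SI: r₁ = 484.5 Mm = 4.845e+08 m; r₂ = 1.387 Gm = 1.387e+09 m.
Transfer semi-major axis: a_t = (r₁ + r₂)/2 = (4.845e+08 + 1.387e+09)/2 = 9.3575e+08 m.
Circular speeds: v₁ = √(GM/r₁) = 2738.71 m/s, v₂ = √(GM/r₂) = 1618.65 m/s.
Transfer speeds (vis-viva v² = GM(2/r − 1/a_t)): v₁ᵗ = 3334.29 m/s, v₂ᵗ = 1164.72 m/s.
(a) ΔV₁ = |v₁ᵗ − v₁| ≈ 595.6 m/s = 595.6 m/s.
(b) ΔV₂ = |v₂ − v₂ᵗ| ≈ 453.9 m/s = 453.9 m/s.
(c) ΔV_total = ΔV₁ + ΔV₂ ≈ 1050 m/s = 1.05 km/s.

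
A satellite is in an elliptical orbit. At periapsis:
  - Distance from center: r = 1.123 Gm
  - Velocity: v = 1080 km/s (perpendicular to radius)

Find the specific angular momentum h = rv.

Convert to SI: r = 1.123 Gm = 1.123e+09 m; v = 1080 km/s = 1.08e+06 m/s.
With v perpendicular to r, h = r · v.
h = 1.123e+09 · 1.08e+06 m²/s ≈ 1.213e+15 m²/s.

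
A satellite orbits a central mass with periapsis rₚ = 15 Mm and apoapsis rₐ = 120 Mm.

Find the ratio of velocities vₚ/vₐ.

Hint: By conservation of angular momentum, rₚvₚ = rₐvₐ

Convert to SI: rₚ = 15 Mm = 1.5e+07 m; rₐ = 120 Mm = 1.2e+08 m.
Conservation of angular momentum gives rₚvₚ = rₐvₐ, so vₚ/vₐ = rₐ/rₚ.
vₚ/vₐ = 1.2e+08 / 1.5e+07 ≈ 8.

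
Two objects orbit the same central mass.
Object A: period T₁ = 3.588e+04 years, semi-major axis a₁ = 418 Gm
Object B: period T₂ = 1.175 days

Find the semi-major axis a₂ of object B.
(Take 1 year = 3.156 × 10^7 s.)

Convert to SI: T₁ = 3.588e+04 years = 1.13237e+12 s; a₁ = 418 Gm = 4.18e+11 m; T₂ = 1.175 days = 101520 s.
Kepler's third law: (T₁/T₂)² = (a₁/a₂)³ ⇒ a₂ = a₁ · (T₂/T₁)^(2/3).
T₂/T₁ = 101520 / 1.13237e+12 = 8.96525e-08.
a₂ = 4.18e+11 · (8.96525e-08)^(2/3) m ≈ 8.373e+06 m = 8.373 Mm.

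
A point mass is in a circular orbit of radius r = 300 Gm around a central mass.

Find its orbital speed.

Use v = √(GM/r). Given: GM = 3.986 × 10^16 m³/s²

Convert to SI: r = 300 Gm = 3e+11 m.
For a circular orbit, gravity supplies the centripetal force, so v = √(GM / r).
v = √(3.986e+16 / 3e+11) m/s ≈ 364.5 m/s = 364.5 m/s.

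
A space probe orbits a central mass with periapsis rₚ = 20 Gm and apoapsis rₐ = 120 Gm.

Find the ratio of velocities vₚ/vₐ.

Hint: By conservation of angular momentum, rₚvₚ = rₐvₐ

Convert to SI: rₚ = 20 Gm = 2e+10 m; rₐ = 120 Gm = 1.2e+11 m.
Conservation of angular momentum gives rₚvₚ = rₐvₐ, so vₚ/vₐ = rₐ/rₚ.
vₚ/vₐ = 1.2e+11 / 2e+10 ≈ 6.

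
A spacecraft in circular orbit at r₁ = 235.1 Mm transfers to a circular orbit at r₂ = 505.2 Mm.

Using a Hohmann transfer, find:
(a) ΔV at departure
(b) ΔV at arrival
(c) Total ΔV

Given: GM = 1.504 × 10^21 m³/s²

Convert to SI: r₁ = 235.1 Mm = 2.351e+08 m; r₂ = 505.2 Mm = 5.052e+08 m.
Transfer semi-major axis: a_t = (r₁ + r₂)/2 = (2.351e+08 + 5.052e+08)/2 = 3.7015e+08 m.
Circular speeds: v₁ = √(GM/r₁) = 2.52928e+06 m/s, v₂ = √(GM/r₂) = 1.72541e+06 m/s.
Transfer speeds (vis-viva v² = GM(2/r − 1/a_t)): v₁ᵗ = 2.95488e+06 m/s, v₂ᵗ = 1.37509e+06 m/s.
(a) ΔV₁ = |v₁ᵗ − v₁| ≈ 4.256e+05 m/s = 425.6 km/s.
(b) ΔV₂ = |v₂ − v₂ᵗ| ≈ 3.503e+05 m/s = 350.3 km/s.
(c) ΔV_total = ΔV₁ + ΔV₂ ≈ 7.759e+05 m/s = 775.9 km/s.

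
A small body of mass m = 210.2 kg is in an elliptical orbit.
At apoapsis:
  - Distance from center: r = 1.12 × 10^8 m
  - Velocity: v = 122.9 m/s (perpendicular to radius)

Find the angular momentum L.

Since v is perpendicular to r, L = m · v · r.
L = 210.2 · 122.9 · 1.12e+08 kg·m²/s ≈ 2.893e+12 kg·m²/s.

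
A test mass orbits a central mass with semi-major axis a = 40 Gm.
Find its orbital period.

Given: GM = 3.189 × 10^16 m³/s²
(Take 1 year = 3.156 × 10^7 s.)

Convert to SI: a = 40 Gm = 4e+10 m.
Kepler's third law: T = 2π √(a³ / GM).
Substituting a = 4e+10 m and GM = 3.189e+16 m³/s²:
T = 2π √((4e+10)³ / 3.189e+16) s
T ≈ 2.815e+08 s = 8.919 years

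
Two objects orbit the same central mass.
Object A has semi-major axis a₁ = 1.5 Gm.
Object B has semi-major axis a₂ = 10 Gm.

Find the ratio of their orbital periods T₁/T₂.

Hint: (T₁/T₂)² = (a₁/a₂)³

Convert to SI: a₁ = 1.5 Gm = 1.5e+09 m; a₂ = 10 Gm = 1e+10 m.
From Kepler's third law, (T₁/T₂)² = (a₁/a₂)³, so T₁/T₂ = (a₁/a₂)^(3/2).
a₁/a₂ = 1.5e+09 / 1e+10 = 0.15.
T₁/T₂ = (0.15)^(3/2) ≈ 0.05809.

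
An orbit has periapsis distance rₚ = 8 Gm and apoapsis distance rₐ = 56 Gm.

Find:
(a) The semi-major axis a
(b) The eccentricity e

Convert to SI: rₚ = 8 Gm = 8e+09 m; rₐ = 56 Gm = 5.6e+10 m.
(a) a = (rₚ + rₐ) / 2 = (8e+09 + 5.6e+10) / 2 ≈ 3.2e+10 m = 32 Gm.
(b) e = (rₐ − rₚ) / (rₐ + rₚ) = (5.6e+10 − 8e+09) / (5.6e+10 + 8e+09) ≈ 0.75.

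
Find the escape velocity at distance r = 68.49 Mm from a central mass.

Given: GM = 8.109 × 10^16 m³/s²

Convert to SI: r = 68.49 Mm = 6.849e+07 m.
Escape velocity comes from setting total energy to zero: ½v² − GM/r = 0 ⇒ v_esc = √(2GM / r).
v_esc = √(2 · 8.109e+16 / 6.849e+07) m/s ≈ 4.866e+04 m/s = 48.66 km/s.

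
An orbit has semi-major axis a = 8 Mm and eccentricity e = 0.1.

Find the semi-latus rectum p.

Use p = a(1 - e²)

Convert to SI: a = 8 Mm = 8e+06 m.
p = a (1 − e²).
p = 8e+06 · (1 − (0.1)²) = 8e+06 · 0.99 ≈ 7.92e+06 m = 7.92 Mm.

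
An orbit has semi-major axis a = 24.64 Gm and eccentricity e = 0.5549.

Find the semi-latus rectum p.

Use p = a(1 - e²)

Convert to SI: a = 24.64 Gm = 2.464e+10 m.
p = a (1 − e²).
p = 2.464e+10 · (1 − (0.5549)²) = 2.464e+10 · 0.692086 ≈ 1.705e+10 m = 17.05 Gm.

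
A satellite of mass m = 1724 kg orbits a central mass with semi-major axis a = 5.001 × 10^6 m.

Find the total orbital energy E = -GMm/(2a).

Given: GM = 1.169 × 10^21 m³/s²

E = −GMm / (2a).
E = −1.169e+21 · 1724 / (2 · 5.001e+06) J ≈ -2.015e+17 J = -201.5 PJ.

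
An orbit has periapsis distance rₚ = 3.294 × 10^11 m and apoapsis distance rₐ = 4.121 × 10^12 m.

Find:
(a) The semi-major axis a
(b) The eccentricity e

(a) a = (rₚ + rₐ) / 2 = (3.294e+11 + 4.121e+12) / 2 ≈ 2.225e+12 m = 2.225 × 10^12 m.
(b) e = (rₐ − rₚ) / (rₐ + rₚ) = (4.121e+12 − 3.294e+11) / (4.121e+12 + 3.294e+11) ≈ 0.852.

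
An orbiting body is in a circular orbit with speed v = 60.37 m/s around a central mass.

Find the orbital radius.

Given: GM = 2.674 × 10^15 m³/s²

For a circular orbit, v² = GM / r, so r = GM / v².
r = 2.674e+15 / (60.37)² m ≈ 7.337e+11 m = 733.7 Gm.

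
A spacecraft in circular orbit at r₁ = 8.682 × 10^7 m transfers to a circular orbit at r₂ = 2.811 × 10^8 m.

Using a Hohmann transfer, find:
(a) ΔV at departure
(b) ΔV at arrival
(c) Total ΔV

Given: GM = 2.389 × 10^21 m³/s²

Transfer semi-major axis: a_t = (r₁ + r₂)/2 = (8.682e+07 + 2.811e+08)/2 = 1.8396e+08 m.
Circular speeds: v₁ = √(GM/r₁) = 5.24564e+06 m/s, v₂ = √(GM/r₂) = 2.91526e+06 m/s.
Transfer speeds (vis-viva v² = GM(2/r − 1/a_t)): v₁ᵗ = 6.48436e+06 m/s, v₂ᵗ = 2.00275e+06 m/s.
(a) ΔV₁ = |v₁ᵗ − v₁| ≈ 1.239e+06 m/s = 1239 km/s.
(b) ΔV₂ = |v₂ − v₂ᵗ| ≈ 9.125e+05 m/s = 912.5 km/s.
(c) ΔV_total = ΔV₁ + ΔV₂ ≈ 2.151e+06 m/s = 2151 km/s.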